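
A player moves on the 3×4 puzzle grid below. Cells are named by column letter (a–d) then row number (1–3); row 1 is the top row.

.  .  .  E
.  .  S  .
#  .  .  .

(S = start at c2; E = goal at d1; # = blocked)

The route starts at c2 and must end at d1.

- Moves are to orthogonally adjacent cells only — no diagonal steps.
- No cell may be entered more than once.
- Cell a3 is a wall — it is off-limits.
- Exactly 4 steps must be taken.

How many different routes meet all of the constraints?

Need simple routes of exactly 4 moves from c2 to d1 (Manhattan distance 2, so 1 moves are spent on a detour and 1 undoing it).
Enumerating: c2 c3 d3 d2 d1 | c2 b2 b1 c1 d1.
That gives 2 routes.

2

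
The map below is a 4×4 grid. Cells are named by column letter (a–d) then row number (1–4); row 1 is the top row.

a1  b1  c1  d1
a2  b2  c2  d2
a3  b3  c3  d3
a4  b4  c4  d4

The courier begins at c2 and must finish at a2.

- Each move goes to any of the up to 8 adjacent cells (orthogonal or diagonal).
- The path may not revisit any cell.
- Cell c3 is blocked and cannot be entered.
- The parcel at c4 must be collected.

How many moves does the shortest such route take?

4

Any route passes through c4 somewhere between c2 and a2. Summing Chebyshev distances along the two legs (c2 → c4 → a2) gives a lower bound of 2 + 2 = 4 moves.
A route of 4 moves achieves this: c2 → d3 → c4 → b3 → a2.
Since 4 matches the lower bound, it is optimal.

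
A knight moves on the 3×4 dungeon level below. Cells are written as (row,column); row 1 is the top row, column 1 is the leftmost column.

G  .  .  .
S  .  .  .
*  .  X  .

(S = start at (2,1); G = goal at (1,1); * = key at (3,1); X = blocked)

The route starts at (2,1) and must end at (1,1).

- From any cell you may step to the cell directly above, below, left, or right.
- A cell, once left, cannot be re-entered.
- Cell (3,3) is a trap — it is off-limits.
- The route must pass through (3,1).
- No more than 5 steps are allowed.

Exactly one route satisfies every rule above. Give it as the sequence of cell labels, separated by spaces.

(2,1) (3,1) (3,2) (2,2) (1,2) (1,1)

The 5-move cap with required stops at (3,1) leaves no slack for detours.
Route from (2,1): down to (3,1), right to (3,2), 2× up (reaching (1,2)), left to (1,1) — 5 moves in all.
Check: all required cells visited; 5 ≤ 5 moves.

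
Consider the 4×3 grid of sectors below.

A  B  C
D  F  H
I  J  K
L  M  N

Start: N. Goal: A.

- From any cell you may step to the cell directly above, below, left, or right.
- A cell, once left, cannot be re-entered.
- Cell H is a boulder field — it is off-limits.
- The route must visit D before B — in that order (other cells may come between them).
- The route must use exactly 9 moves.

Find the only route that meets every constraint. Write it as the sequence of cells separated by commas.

N, K, J, M, L, I, D, F, B, A

The waypoints must appear in the order D, B, with no cell reused.
Route from N: up 1 to K, left 1 to J, down 1 to M, left 1 to L, up 2 to D, right 1 to F, up 1 to B, left 1 to A — 9 moves in all.
Check: order respected (D at step 6, B at step 8); 9 moves as required.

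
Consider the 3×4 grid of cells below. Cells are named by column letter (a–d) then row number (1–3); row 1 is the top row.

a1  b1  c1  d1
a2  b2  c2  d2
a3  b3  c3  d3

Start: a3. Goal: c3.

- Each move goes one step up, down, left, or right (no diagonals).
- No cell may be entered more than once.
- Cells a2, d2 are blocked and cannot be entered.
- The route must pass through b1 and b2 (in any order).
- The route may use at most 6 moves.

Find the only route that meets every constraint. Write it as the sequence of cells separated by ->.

The budget equals the shortest possible length, so every move has to be on a shortest route through the required cells.
Route from a3: right to b3, 2× up (reaching b1), right to c1, 2× down (reaching c3) — 6 moves in all.
Check: all required cells visited; 6 ≤ 6 moves.

a3 -> b3 -> b2 -> b1 -> c1 -> c2 -> c3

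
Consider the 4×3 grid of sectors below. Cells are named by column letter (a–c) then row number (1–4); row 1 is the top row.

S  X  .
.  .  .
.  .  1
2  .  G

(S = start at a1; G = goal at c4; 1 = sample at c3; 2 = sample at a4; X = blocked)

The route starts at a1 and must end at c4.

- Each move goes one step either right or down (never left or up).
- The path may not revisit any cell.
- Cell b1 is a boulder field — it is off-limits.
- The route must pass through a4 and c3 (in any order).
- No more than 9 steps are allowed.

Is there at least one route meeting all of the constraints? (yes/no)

a4 is below but to the left of c3: going c3 → a4 would need a leftward move and a4 → c3 an upward move, so no right/down-only route can visit both required cells.

no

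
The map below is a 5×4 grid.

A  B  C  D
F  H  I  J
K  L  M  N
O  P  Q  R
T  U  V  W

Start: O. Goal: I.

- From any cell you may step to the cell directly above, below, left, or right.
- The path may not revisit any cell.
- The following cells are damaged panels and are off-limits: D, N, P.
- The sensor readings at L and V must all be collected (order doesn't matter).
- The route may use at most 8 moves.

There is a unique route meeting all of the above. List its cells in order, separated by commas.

O, T, U, V, Q, M, L, H, I

The budget equals the shortest possible length, so every move has to be on a shortest route through the required cells.
Route from O: down 1 to T, right 2 to V, up 2 to M, left 1 to L, up 1 to H, right 1 to I — 8 moves in all.
Check: all required cells visited; 8 ≤ 8 moves.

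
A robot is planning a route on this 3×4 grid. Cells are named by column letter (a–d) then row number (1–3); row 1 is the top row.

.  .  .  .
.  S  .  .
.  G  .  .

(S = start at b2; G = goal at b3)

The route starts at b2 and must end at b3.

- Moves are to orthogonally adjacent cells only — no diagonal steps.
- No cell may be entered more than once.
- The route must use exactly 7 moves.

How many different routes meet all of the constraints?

Need simple routes of exactly 7 moves from b2 to b3 (Manhattan distance 1, so 3 moves are spent on a detour and 3 undoing it).
Enumerating: b2 b1 c1 c2 d2 d3 c3 b3 | b2 b1 c1 d1 d2 d3 c3 b3 | b2 b1 c1 d1 d2 c2 c3 b3 | b2 a2 a1 b1 c1 c2 c3 b3 | b2 c2 c1 b1 a1 a2 a3 b3 | b2 c2 c1 d1 d2 d3 c3 b3.
That gives 6 routes.

6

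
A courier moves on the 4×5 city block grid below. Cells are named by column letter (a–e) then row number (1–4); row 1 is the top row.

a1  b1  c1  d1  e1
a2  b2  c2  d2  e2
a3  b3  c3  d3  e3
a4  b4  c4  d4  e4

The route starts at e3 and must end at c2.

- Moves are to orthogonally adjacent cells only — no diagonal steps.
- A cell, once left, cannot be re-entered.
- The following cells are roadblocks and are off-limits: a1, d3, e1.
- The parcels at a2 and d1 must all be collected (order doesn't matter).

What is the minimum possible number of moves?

Any route passes through a2 and d1 in some order between e3 and c2. Summing Manhattan distances along each leg and taking the cheapest ordering (e3 → d1 → a2 → c2) gives a lower bound of 3 + 4 + 2 = 9 moves.
The shortest route satisfying every rule uses 11 moves: e3 → e2 → d2 → d1 → c1 → b1 → b2 → a2 → a3 → b3 → c3 → c2.
The bound of 9 isn't tight here; checking systematically, no route of length 9 through 10 satisfies every constraint, so 11 is the minimum.

11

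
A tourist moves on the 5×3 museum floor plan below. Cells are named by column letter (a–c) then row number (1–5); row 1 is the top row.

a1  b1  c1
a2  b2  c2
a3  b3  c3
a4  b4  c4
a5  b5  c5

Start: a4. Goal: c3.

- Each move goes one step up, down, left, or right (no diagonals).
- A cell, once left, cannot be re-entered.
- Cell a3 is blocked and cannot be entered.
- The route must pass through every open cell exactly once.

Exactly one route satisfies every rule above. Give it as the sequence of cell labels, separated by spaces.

Need to visit all 14 open cells exactly once, starting at a4 and ending at c3.
Cell a5 has only two open neighbours (a4 and b5), so the path must pass straight through it: one of those is the cell it's entered from and the other is where it exits.
Route from a4: down 1 to a5, right 2 to c5, up 1 to c4, left 1 to b4, up 2 to b2, left 1 to a2, up 1 to a1, right 2 to c1, down 2 to c3 — 13 moves in all.
Check: all 14 open cells covered.

a4 a5 b5 c5 c4 b4 b3 b2 a2 a1 b1 c1 c2 c3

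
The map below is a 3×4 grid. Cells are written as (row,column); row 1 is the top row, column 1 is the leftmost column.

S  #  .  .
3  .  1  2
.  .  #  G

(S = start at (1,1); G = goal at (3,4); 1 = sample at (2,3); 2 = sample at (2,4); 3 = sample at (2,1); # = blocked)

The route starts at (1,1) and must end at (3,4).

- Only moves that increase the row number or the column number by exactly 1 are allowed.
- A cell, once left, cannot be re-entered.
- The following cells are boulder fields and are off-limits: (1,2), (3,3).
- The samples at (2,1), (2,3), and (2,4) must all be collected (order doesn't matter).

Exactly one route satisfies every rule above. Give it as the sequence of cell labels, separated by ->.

Moves only go right or down, so the column and row indices never decrease.
Route from (1,1): down 1 to (2,1), right 3 to (2,4), down 1 to (3,4) — 5 moves in all.
Check: all required cells visited.

(1,1) -> (2,1) -> (2,2) -> (2,3) -> (2,4) -> (3,4)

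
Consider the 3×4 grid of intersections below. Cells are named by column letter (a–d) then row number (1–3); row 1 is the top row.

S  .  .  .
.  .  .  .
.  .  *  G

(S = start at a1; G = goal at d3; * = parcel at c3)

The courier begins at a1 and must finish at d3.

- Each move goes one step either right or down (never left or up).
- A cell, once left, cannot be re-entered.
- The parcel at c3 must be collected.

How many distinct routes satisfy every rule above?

A right/down-only route from a1 to d3 makes exactly 2 down-moves and 3 right-moves in some order.
With no other constraints that would be C(5,2) = 10 routes.
Split at c3 and multiply the segment counts: a1→c3: 6; c3→d3: 1; product = 6.
That gives 6 routes.

6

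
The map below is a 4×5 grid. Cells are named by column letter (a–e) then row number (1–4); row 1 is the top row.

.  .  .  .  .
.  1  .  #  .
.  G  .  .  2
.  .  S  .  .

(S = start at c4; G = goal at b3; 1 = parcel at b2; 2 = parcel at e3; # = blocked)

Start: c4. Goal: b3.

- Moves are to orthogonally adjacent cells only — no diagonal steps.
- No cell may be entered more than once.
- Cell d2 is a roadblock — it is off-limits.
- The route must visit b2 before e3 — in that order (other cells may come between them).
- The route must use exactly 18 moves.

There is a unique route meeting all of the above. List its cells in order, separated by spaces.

c4 b4 a4 a3 a2 a1 b1 b2 c2 c1 d1 e1 e2 e3 e4 d4 d3 c3 b3

The waypoints must appear in the order b2, e3, with no cell reused.
Route from c4: left 2 to a4, up 3 to a1, right 1 to b1, down 1 to b2, right 1 to c2, up 1 to c1, right 2 to e1, down 3 to e4, left 1 to d4, up 1 to d3, left 2 to b3 — 18 moves in all.
Check: order respected (1 at step 7, 2 at step 13); 18 moves as required.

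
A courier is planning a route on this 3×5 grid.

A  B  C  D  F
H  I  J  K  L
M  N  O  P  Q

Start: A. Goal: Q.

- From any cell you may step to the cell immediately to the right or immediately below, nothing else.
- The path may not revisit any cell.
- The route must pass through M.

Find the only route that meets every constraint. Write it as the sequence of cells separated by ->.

A -> H -> M -> N -> O -> P -> Q

Moves only go right or down, so the column and row indices never decrease.
Route from A: 2× down (reaching M), 4× right (reaching Q) — 6 moves in all.
Check: all required cells visited.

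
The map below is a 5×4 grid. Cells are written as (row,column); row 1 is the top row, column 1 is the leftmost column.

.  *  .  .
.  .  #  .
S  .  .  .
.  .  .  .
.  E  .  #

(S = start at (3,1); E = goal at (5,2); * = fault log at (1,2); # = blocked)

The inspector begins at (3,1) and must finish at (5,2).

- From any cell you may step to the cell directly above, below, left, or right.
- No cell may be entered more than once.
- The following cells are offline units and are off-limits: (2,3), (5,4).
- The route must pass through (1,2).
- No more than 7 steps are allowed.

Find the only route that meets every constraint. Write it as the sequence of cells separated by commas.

Any route must reach (1,2) and still end at (5,2) within 7 moves, so the order of the required stops is forced.
Route from (3,1): up 2 to (1,1), right 1 to (1,2), down 4 to (5,2) — 7 moves in all.
Check: all required cells visited; 7 ≤ 7 moves.

(3,1), (2,1), (1,1), (1,2), (2,2), (3,2), (4,2), (5,2)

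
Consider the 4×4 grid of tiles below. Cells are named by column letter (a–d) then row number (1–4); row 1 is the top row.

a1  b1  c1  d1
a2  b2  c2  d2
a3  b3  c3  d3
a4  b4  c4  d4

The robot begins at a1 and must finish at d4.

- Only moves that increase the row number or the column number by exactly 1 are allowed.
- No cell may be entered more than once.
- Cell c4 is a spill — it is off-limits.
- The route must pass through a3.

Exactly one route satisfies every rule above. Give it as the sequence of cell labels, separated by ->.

a1 -> a2 -> a3 -> b3 -> c3 -> d3 -> d4

Moves only go right or down, so the column and row indices never decrease.
Route from a1: 2× down (reaching a3), 3× right (reaching d3), down to d4 — 6 moves in all.
Check: all required cells visited.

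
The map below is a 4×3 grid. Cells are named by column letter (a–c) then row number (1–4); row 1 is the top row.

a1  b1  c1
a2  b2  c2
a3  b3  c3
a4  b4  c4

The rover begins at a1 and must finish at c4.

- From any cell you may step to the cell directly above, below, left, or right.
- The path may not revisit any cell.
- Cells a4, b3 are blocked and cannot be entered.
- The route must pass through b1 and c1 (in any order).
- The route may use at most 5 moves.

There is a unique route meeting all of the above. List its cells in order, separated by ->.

a1 -> b1 -> c1 -> c2 -> c3 -> c4

Any route must reach b1 and c1 and still end at c4 within 5 moves, so the order of the required stops is forced.
Route from a1: right 2 to c1, down 3 to c4 — 5 moves in all.
Check: all required cells visited; 5 ≤ 5 moves.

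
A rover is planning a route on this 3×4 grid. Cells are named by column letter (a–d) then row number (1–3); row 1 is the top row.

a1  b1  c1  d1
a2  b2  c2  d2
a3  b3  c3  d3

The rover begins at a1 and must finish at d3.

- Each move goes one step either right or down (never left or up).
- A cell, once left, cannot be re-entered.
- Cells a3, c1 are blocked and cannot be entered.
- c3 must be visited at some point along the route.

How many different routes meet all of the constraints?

A right/down-only route from a1 to d3 makes exactly 2 down-moves and 3 right-moves in some order.
With no other constraints that would be C(5,2) = 10 routes.
Split at c3 and multiply the segment counts (each segment already excludes blocked cells): a1→c3: 4; c3→d3: 1; product = 4.
That gives 4 routes.

4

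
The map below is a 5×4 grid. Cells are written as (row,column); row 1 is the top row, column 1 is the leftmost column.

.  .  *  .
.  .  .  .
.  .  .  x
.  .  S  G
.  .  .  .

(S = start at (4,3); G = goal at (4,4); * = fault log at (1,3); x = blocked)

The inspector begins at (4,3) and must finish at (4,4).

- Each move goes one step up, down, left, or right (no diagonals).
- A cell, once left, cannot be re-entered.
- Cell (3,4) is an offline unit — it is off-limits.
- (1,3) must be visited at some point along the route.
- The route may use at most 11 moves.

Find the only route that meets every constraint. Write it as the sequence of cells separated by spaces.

The budget equals the shortest possible length, so every move has to be on a shortest route through the required cells.
Route from (4,3): up 3 to (1,3), left 1 to (1,2), down 4 to (5,2), right 2 to (5,4), up 1 to (4,4) — 11 moves in all.
Check: all required cells visited; 11 ≤ 11 moves.

(4,3) (3,3) (2,3) (1,3) (1,2) (2,2) (3,2) (4,2) (5,2) (5,3) (5,4) (4,4)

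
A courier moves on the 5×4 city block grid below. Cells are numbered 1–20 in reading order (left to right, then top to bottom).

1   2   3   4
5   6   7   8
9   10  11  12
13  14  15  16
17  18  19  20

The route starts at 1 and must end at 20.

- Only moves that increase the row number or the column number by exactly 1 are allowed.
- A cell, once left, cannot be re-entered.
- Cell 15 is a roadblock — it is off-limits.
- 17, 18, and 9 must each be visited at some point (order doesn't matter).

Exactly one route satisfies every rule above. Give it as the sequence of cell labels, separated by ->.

Moves only go right or down, so the column and row indices never decrease.
Route from 1: 4× down (reaching 17), 3× right (reaching 20) — 7 moves in all.
Check: all required cells visited.

1 -> 5 -> 9 -> 13 -> 17 -> 18 -> 19 -> 20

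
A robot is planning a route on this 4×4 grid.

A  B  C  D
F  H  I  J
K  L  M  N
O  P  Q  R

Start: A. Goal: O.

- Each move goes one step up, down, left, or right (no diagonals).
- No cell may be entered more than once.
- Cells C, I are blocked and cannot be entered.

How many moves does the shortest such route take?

The Manhattan distance from A to O is |1−4| + |1−1| = 3, so at least 3 moves are needed.
A route of 3 moves achieves this: A → F → K → O.
Since 3 matches the lower bound, it is optimal.

3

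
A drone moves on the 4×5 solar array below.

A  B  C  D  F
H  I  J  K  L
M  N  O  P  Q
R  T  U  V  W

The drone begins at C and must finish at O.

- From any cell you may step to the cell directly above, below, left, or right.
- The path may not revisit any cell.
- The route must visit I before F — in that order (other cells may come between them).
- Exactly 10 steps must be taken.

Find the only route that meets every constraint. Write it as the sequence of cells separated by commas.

C, B, I, J, K, D, F, L, Q, P, O

The waypoints must appear in the order I, F, with no cell reused.
Route from C: left to B, down to I, 2× right (reaching K), up to D, right to F, 2× down (reaching Q), 2× left (reaching O) — 10 moves in all.
Check: order respected (I at step 2, F at step 6); 10 moves as required.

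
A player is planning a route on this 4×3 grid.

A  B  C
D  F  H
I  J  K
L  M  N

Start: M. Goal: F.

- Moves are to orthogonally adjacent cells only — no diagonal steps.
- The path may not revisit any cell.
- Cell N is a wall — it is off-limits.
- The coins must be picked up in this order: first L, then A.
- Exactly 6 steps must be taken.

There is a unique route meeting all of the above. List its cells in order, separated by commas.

M, L, I, D, A, B, F

The waypoints must appear in the order L, A, with no cell reused.
Route from M: left 1 to L, up 3 to A, right 1 to B, down 1 to F — 6 moves in all.
Check: order respected (L at step 1, A at step 4); 6 moves as required.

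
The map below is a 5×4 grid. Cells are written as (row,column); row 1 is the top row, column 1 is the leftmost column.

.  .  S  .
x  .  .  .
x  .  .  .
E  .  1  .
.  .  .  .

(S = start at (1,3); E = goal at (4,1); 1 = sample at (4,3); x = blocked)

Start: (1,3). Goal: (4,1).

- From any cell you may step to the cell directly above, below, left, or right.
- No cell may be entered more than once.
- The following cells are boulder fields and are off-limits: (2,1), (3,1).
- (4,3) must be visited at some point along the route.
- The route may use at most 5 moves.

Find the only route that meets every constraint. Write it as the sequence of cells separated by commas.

(1,3), (2,3), (3,3), (4,3), (4,2), (4,1)

The 5-move cap with required stops at (4,3) leaves no slack for detours.
Route from (1,3): 3× down (reaching (4,3)), 2× left (reaching (4,1)) — 5 moves in all.
Check: all required cells visited; 5 ≤ 5 moves.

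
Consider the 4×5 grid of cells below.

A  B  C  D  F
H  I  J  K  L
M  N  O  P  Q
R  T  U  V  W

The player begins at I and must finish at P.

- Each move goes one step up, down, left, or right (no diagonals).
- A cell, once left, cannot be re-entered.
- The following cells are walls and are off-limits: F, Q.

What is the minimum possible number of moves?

The Manhattan distance from I to P is |2−3| + |2−4| = 3, so at least 3 moves are needed.
A route of 3 moves achieves this: I → N → O → P.
Since 3 matches the lower bound, it is optimal.

3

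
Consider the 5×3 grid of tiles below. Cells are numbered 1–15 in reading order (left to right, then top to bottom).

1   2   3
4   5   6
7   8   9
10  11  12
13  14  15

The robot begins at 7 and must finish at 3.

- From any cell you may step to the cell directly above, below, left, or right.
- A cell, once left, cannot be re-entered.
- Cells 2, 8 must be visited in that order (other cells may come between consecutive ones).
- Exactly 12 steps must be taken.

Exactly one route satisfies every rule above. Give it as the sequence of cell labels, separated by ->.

The waypoints must appear in the order 2, 8, with no cell reused.
Route from 7: 2× up (reaching 1), right to 2, 4× down (reaching 14), right to 15, 4× up (reaching 3) — 12 moves in all.
Check: order respected (2 at step 3, 8 at step 5); 12 moves as required.

7 -> 4 -> 1 -> 2 -> 5 -> 8 -> 11 -> 14 -> 15 -> 12 -> 9 -> 6 -> 3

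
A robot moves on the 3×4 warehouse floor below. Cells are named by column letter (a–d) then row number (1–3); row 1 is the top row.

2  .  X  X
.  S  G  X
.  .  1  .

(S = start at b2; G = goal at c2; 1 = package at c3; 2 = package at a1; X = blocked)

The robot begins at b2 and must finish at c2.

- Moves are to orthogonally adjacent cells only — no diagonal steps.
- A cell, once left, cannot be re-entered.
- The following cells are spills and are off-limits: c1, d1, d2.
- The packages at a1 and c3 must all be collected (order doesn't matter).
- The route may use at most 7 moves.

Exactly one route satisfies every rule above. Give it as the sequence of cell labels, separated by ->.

The 7-move cap with required stops at a1, c3 leaves no slack for detours.
Route from b2: up 1 to b1, left 1 to a1, down 2 to a3, right 2 to c3, up 1 to c2 — 7 moves in all.
Check: all required cells visited; 7 ≤ 7 moves.

b2 -> b1 -> a1 -> a2 -> a3 -> b3 -> c3 -> c2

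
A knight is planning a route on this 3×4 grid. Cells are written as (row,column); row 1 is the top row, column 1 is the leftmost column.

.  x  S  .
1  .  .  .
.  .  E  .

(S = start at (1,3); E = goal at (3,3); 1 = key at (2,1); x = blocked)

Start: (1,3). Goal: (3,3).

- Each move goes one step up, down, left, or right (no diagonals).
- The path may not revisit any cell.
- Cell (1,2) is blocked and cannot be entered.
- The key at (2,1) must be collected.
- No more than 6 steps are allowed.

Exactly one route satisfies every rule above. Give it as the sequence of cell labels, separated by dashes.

Any route must reach (2,1) and still end at (3,3) within 6 moves, so the order of the required stops is forced.
Route from (1,3): down 1 to (2,3), left 2 to (2,1), down 1 to (3,1), right 2 to (3,3) — 6 moves in all.
Check: all required cells visited; 6 ≤ 6 moves.

(1,3) - (2,3) - (2,2) - (2,1) - (3,1) - (3,2) - (3,3)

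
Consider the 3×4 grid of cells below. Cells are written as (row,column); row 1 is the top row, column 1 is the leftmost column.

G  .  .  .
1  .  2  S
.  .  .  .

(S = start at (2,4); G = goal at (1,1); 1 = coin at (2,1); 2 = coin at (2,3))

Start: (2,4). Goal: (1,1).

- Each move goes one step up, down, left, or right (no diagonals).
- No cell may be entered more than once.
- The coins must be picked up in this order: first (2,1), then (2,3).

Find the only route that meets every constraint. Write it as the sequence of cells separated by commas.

The waypoints must appear in the order (2,1), (2,3), with no cell reused.
Route from (2,4): down to (3,4), 3× left (reaching (3,1)), up to (2,1), 2× right (reaching (2,3)), up to (1,3), 2× left (reaching (1,1)) — 10 moves in all.
Check: order respected (1 at step 5, 2 at step 7).

(2,4), (3,4), (3,3), (3,2), (3,1), (2,1), (2,2), (2,3), (1,3), (1,2), (1,1)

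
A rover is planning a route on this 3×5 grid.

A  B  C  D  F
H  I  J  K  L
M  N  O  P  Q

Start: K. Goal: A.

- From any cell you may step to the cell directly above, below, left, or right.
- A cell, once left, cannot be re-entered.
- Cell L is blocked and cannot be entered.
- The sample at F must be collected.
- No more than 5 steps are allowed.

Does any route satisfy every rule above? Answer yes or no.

no

F must be visited but has only one open neighbour (D), and it is neither the start nor the goal — the route would have to enter and leave through D, re-entering it.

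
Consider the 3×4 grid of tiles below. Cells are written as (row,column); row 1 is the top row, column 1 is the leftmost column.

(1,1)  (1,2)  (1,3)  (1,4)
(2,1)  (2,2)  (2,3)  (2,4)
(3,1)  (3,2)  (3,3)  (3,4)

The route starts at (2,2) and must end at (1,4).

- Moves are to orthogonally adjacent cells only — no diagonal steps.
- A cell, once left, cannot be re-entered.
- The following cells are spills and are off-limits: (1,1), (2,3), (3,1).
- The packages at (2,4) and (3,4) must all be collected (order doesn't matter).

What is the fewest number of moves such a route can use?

5

Any route passes through (2,4) and (3,4) in some order between (2,2) and (1,4). Summing Manhattan distances along each leg and taking the cheapest ordering ((2,2) → (3,4) → (2,4) → (1,4)) gives a lower bound of 3 + 1 + 1 = 5 moves.
A route of 5 moves achieves this: (2,2) → (3,2) → (3,3) → (3,4) → (2,4) → (1,4).
Since 5 matches the lower bound, it is optimal.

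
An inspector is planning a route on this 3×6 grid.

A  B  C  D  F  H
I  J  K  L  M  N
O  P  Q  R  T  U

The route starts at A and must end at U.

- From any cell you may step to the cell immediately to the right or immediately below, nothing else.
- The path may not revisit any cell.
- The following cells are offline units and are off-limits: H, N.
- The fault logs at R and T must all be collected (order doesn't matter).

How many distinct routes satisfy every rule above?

A right/down-only route from A to U makes exactly 2 down-moves and 5 right-moves in some order.
With no other constraints that would be C(7,2) = 21 routes.
A monotone route can only reach the required cells in the order R, T, so split there and multiply the segment counts (each segment already excludes blocked cells): A→R: 10; R→T: 1; T→U: 1; product = 10.
That gives 10 routes.

10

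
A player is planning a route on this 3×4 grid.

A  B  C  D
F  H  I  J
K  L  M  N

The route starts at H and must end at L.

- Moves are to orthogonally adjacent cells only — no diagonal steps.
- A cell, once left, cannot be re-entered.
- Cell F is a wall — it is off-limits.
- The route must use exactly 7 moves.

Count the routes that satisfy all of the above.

Need simple routes of exactly 7 moves from H to L (Manhattan distance 1, so 3 moves are spent on a detour and 3 undoing it).
Enumerating: H B C I J N M L | H B C D J N M L | H B C D J I M L | H I C D J N M L.
That gives 4 routes.

4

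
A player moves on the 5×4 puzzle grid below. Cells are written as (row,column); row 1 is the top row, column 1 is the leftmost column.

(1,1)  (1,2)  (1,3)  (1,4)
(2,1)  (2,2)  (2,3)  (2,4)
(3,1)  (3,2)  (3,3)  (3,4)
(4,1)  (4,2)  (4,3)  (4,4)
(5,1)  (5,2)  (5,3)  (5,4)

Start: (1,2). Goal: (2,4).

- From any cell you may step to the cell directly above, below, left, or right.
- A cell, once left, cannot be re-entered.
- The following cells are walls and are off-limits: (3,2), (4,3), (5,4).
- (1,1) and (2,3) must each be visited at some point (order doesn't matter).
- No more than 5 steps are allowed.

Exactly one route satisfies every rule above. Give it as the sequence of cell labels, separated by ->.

(1,2) -> (1,1) -> (2,1) -> (2,2) -> (2,3) -> (2,4)

The 5-move cap with required stops at (1,1), (2,3) leaves no slack for detours.
Route from (1,2): left to (1,1), down to (2,1), 3× right (reaching (2,4)) — 5 moves in all.
Check: all required cells visited; 5 ≤ 5 moves.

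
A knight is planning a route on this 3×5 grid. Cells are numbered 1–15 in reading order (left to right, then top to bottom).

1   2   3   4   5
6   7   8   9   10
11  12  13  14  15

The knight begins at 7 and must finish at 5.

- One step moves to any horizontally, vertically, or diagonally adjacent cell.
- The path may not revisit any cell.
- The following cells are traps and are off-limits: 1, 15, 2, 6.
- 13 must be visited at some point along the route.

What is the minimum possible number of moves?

3

Any route passes through 13 somewhere between 7 and 5. Summing Chebyshev distances along the two legs (7 → 13 → 5) gives a lower bound of 1 + 2 = 3 moves.
A route of 3 moves achieves this: 7 → 13 → 9 → 5.
Since 3 matches the lower bound, it is optimal.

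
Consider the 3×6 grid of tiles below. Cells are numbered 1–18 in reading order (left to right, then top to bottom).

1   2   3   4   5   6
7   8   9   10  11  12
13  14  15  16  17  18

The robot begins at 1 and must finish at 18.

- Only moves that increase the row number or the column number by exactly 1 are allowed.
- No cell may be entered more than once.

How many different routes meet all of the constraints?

21

A right/down-only route from 1 to 18 makes exactly 2 down-moves and 5 right-moves in some order.
With no other constraints that would be C(7,2) = 21 routes.
That gives 21 routes.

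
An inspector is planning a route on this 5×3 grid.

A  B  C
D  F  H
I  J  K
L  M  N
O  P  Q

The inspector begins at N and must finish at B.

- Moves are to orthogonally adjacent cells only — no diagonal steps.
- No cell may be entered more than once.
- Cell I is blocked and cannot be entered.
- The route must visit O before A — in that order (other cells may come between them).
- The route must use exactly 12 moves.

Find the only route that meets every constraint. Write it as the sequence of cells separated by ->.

The waypoints must appear in the order O, A, with no cell reused.
Route from N: down to Q, 2× left (reaching O), up to L, right to M, up to J, right to K, up to H, 2× left (reaching D), up to A, right to B — 12 moves in all.
Check: order respected (O at step 3, A at step 11); 12 moves as required.

N -> Q -> P -> O -> L -> M -> J -> K -> H -> F -> D -> A -> B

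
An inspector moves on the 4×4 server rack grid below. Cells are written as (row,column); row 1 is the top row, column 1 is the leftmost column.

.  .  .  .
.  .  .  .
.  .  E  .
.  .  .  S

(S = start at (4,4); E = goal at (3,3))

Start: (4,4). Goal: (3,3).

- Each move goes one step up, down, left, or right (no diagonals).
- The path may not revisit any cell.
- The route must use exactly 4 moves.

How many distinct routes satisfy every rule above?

2

Need simple routes of exactly 4 moves from (4,4) to (3,3) (Manhattan distance 2, so 1 moves are spent on a detour and 1 undoing it).
Enumerating: (4,4) (3,4) (2,4) (2,3) (3,3) | (4,4) (4,3) (4,2) (3,2) (3,3).
That gives 2 routes.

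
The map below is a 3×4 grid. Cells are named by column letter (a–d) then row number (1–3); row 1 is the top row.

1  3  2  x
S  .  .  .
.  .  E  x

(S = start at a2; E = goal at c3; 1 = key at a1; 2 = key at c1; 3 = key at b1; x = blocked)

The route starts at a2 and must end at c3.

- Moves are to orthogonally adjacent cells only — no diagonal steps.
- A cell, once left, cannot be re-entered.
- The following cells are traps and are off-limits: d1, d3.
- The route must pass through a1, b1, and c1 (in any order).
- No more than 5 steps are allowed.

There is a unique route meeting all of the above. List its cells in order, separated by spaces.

a2 a1 b1 c1 c2 c3

Any route must reach a1, b1, and c1 and still end at c3 within 5 moves, so the order of the required stops is forced.
Route from a2: up 1 to a1, right 2 to c1, down 2 to c3 — 5 moves in all.
Check: all required cells visited; 5 ≤ 5 moves.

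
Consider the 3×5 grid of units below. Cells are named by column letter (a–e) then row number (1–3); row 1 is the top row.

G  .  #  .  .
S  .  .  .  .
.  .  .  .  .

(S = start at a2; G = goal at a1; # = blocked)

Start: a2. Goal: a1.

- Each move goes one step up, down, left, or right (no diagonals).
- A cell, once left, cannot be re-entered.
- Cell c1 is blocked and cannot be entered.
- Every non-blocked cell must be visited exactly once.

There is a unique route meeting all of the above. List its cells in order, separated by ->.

a2 -> a3 -> b3 -> c3 -> d3 -> e3 -> e2 -> e1 -> d1 -> d2 -> c2 -> b2 -> b1 -> a1

Need to visit all 14 open cells exactly once, starting at a2 and ending at a1.
Cell e3 has only two open neighbours (e2 and d3), so the path must pass straight through it: one of those is the cell it's entered from and the other is where it exits.
Route from a2: down 1 to a3, right 4 to e3, up 2 to e1, left 1 to d1, down 1 to d2, left 2 to b2, up 1 to b1, left 1 to a1 — 13 moves in all.
Check: all 14 open cells covered.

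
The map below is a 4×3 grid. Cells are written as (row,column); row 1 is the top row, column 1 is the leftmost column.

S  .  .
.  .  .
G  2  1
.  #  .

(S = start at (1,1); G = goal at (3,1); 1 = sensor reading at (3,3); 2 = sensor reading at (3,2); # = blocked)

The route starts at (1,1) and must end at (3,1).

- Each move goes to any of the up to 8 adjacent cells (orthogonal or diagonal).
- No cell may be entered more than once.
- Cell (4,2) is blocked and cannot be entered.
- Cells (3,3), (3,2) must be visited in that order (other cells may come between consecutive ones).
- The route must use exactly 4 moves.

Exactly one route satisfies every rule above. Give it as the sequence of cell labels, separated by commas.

(1,1), (2,2), (3,3), (3,2), (3,1)

The waypoints must appear in the order (3,3), (3,2), with no cell reused.
Route from (1,1): 2× down-right (reaching (3,3)), 2× left (reaching (3,1)) — 4 moves in all.
Check: order respected (1 at step 2, 2 at step 3); 4 moves as required.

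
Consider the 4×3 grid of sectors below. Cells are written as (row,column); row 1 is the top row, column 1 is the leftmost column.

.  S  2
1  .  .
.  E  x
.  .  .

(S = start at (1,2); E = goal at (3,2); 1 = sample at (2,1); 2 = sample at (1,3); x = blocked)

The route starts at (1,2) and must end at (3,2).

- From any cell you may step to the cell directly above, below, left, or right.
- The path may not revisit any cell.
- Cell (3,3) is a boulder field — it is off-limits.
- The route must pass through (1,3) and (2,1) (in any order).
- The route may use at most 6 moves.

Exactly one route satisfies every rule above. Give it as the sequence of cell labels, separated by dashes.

The 6-move cap with required stops at (1,3), (2,1) leaves no slack for detours.
Route from (1,2): right to (1,3), down to (2,3), 2× left (reaching (2,1)), down to (3,1), right to (3,2) — 6 moves in all.
Check: all required cells visited; 6 ≤ 6 moves.

(1,2) - (1,3) - (2,3) - (2,2) - (2,1) - (3,1) - (3,2)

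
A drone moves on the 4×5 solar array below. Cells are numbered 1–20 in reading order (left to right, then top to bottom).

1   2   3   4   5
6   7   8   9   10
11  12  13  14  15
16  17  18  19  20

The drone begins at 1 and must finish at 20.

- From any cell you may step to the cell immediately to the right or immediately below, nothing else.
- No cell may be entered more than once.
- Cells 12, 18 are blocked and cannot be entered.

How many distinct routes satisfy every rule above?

A right/down-only route from 1 to 20 makes exactly 3 down-moves and 4 right-moves in some order.
With no other constraints that would be C(7,3) = 35 routes.
Subtract routes through each blocked cell (inclusion–exclusion for overlaps): − through 12: 12 − through 18: 10 + through 12&18: 6 → 19.
That gives 19 routes.

19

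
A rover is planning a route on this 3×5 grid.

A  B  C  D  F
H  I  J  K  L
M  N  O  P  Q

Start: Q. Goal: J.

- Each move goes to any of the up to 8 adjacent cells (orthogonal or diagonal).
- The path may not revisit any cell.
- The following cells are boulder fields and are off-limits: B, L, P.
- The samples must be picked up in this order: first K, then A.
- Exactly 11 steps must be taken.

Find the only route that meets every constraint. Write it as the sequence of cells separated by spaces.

Q K F D C I A H M N O J

The waypoints must appear in the order K, A, with no cell reused.
Route from Q: up-left 1 to K, up-right 1 to F, left 2 to C, down-left 1 to I, up-left 1 to A, down 2 to M, right 2 to O, up 1 to J — 11 moves in all.
Check: order respected (K at step 1, A at step 6); 11 moves as required.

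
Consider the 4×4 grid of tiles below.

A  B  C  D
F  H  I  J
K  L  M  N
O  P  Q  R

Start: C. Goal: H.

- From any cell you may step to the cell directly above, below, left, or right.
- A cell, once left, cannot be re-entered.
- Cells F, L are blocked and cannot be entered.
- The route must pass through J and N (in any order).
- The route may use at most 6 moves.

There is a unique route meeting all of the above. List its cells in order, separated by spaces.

C D J N M I H

Any route must reach J and N and still end at H within 6 moves, so the order of the required stops is forced.
Route from C: right to D, 2× down (reaching N), left to M, up to I, left to H — 6 moves in all.
Check: all required cells visited; 6 ≤ 6 moves.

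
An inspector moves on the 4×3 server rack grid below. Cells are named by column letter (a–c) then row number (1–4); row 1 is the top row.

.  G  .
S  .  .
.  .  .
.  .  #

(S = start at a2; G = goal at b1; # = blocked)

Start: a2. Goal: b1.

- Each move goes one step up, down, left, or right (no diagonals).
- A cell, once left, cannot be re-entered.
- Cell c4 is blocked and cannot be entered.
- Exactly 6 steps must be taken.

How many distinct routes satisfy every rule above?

Need simple routes of exactly 6 moves from a2 to b1 (Manhattan distance 2, so 2 moves are spent on a detour and 2 undoing it).
Enumerating: a2 a3 a4 b4 b3 b2 b1 | a2 a3 b3 b2 c2 c1 b1 | a2 a3 b3 c3 c2 c1 b1 | a2 a3 b3 c3 c2 b2 b1 | a2 b2 b3 c3 c2 c1 b1.
That gives 5 routes.

5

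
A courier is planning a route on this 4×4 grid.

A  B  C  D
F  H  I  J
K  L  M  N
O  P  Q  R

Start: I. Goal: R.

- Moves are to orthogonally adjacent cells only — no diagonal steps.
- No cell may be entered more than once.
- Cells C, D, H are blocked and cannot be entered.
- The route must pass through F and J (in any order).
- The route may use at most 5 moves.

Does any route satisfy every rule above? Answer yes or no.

no

Even ignoring the no-revisit rule, getting from I to R, taking the cheapest ordering I → F → J → R needs at least 4 + 5 + 2 = 11 moves (fewest moves per leg, detouring around blocked cells), which exceeds the 5-move limit.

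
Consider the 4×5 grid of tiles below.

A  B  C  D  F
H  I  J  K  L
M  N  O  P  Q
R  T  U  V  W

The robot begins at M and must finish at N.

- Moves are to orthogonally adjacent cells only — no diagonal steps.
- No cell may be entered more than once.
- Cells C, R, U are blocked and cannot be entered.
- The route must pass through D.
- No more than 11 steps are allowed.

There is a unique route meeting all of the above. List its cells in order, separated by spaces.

M H I J K D F L Q P O N

The budget equals the shortest possible length, so every move has to be on a shortest route through the required cells.
Route from M: up 1 to H, right 3 to K, up 1 to D, right 1 to F, down 2 to Q, left 3 to N — 11 moves in all.
Check: all required cells visited; 11 ≤ 11 moves.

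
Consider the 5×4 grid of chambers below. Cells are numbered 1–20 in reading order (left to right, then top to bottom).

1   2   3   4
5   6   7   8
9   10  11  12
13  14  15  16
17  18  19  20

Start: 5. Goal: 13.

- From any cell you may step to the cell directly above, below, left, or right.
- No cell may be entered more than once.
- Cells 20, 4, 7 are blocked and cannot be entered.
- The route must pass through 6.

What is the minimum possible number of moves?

4

Any route passes through 6 somewhere between 5 and 13. Summing Manhattan distances along the two legs (5 → 6 → 13) gives a lower bound of 1 + 3 = 4 moves.
A route of 4 moves achieves this: 5 → 6 → 10 → 14 → 13.
Since 4 matches the lower bound, it is optimal.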